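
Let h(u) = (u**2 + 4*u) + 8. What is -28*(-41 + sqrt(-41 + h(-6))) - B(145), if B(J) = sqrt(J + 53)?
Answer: 1148 - 3*sqrt(22) - 28*I*sqrt(21) ≈ 1133.9 - 128.31*I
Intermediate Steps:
h(u) = 8 + u**2 + 4*u
B(J) = sqrt(53 + J)
-28*(-41 + sqrt(-41 + h(-6))) - B(145) = -28*(-41 + sqrt(-41 + (8 + (-6)**2 + 4*(-6)))) - sqrt(53 + 145) = -28*(-41 + sqrt(-41 + (8 + 36 - 24))) - sqrt(198) = -28*(-41 + sqrt(-41 + 20)) - 3*sqrt(22) = -28*(-41 + sqrt(-21)) - 3*sqrt(22) = -28*(-41 + I*sqrt(21)) - 3*sqrt(22) = (1148 - 28*I*sqrt(21)) - 3*sqrt(22) = 1148 - 3*sqrt(22) - 28*I*sqrt(21)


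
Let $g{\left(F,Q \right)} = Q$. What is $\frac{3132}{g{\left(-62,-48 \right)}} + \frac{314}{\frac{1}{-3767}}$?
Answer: $- \frac{4731613}{4} \approx -1.1829 \cdot 10^{6}$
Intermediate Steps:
$\frac{3132}{g{\left(-62,-48 \right)}} + \frac{314}{\frac{1}{-3767}} = \frac{3132}{-48} + \frac{314}{\frac{1}{-3767}} = 3132 \left(- \frac{1}{48}\right) + \frac{314}{- \frac{1}{3767}} = - \frac{261}{4} + 314 \left(-3767\right) = - \frac{261}{4} - 1182838 = - \frac{4731613}{4}$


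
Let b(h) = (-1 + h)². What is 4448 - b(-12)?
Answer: 4279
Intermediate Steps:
4448 - b(-12) = 4448 - (-1 - 12)² = 4448 - 1*(-13)² = 4448 - 1*169 = 4448 - 169 = 4279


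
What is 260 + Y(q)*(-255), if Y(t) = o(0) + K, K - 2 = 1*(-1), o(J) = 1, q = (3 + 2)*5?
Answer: -250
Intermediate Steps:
q = 25 (q = 5*5 = 25)
K = 1 (K = 2 + 1*(-1) = 2 - 1 = 1)
Y(t) = 2 (Y(t) = 1 + 1 = 2)
260 + Y(q)*(-255) = 260 + 2*(-255) = 260 - 510 = -250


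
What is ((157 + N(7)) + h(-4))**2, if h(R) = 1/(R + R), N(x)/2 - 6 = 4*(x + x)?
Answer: 5049009/64 ≈ 78891.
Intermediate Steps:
N(x) = 12 + 16*x (N(x) = 12 + 2*(4*(x + x)) = 12 + 2*(4*(2*x)) = 12 + 2*(8*x) = 12 + 16*x)
h(R) = 1/(2*R)
((157 + N(7)) + h(-4))**2 = ((157 + (12 + 16*7)) + (1/2)/(-4))**2 = ((157 + (12 + 112)) + (1/2)*(-1/4))**2 = ((157 + 124) - 1/8)**2 = (281 - 1/8)**2 = (2247/8)**2 = 5049009/64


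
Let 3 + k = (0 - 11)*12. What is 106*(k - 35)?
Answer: -18020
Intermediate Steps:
k = -135 (k = -3 + (0 - 11)*12 = -3 - 11*12 = -3 - 132 = -135)
106*(k - 35) = 106*(-135 - 35) = 106*(-170) = -18020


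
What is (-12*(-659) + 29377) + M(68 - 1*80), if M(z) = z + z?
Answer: 37261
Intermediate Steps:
M(z) = 2*z
(-12*(-659) + 29377) + M(68 - 1*80) = (-12*(-659) + 29377) + 2*(68 - 1*80) = (7908 + 29377) + 2*(68 - 80) = 37285 + 2*(-12) = 37285 - 24 = 37261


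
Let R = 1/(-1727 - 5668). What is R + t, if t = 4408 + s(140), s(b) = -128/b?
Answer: 45626557/10353 ≈ 4407.1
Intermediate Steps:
R = -1/7395 (R = 1/(-7395) = -1/7395 ≈ -0.00013523)
t = 154248/35 (t = 4408 - 128/140 = 4408 - 128*1/140 = 4408 - 32/35 = 154248/35 ≈ 4407.1)
R + t = -1/7395 + 154248/35 = 45626557/10353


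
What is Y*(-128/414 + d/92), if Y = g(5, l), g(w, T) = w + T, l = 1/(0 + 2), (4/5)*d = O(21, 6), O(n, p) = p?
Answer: -4147/3312 ≈ -1.2521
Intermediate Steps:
d = 15/2 (d = (5/4)*6 = 15/2 ≈ 7.5000)
l = 1/2 ≈ 0.50000
g(w, T) = T + w
Y = 11/2 (Y = 1/2 + 5 = 11/2 ≈ 5.5000)
Y*(-128/414 + d/92) = 11*(-128/414 + (15/2)/92)/2 = 11*(-128*1/414 + (15/2)*(1/92))/2 = 11*(-64/207 + 15/184)/2 = (11/2)*(-377/1656) = -4147/3312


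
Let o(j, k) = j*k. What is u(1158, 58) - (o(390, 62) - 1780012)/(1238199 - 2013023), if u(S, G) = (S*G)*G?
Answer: 377291804257/96853 ≈ 3.8955e+6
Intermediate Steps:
u(S, G) = S*G**2 (u(S, G) = (G*S)*G = S*G**2)
u(1158, 58) - (o(390, 62) - 1780012)/(1238199 - 2013023) = 1158*58**2 - (390*62 - 1780012)/(1238199 - 2013023) = 1158*3364 - (24180 - 1780012)/(-774824) = 3895512 - (-1755832)*(-1)/774824 = 3895512 - 1*219479/96853 = 3895512 - 219479/96853 = 377291804257/96853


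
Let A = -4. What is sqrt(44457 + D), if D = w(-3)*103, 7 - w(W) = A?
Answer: sqrt(45590) ≈ 213.52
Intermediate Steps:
w(W) = 11 (w(W) = 7 - 1*(-4) = 7 + 4 = 11)
D = 1133 (D = 11*103 = 1133)
sqrt(44457 + D) = sqrt(44457 + 1133) = sqrt(45590)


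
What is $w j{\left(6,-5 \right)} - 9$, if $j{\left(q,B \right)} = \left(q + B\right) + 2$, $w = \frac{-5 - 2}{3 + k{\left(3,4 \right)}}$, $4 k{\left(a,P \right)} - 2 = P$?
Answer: $- \frac{41}{3} \approx -13.667$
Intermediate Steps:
$k{\left(a,P \right)} = \frac{1}{2} + \frac{P}{4}$
$w = - \frac{14}{9}$ ($w = \frac{-5 - 2}{3 + \left(\frac{1}{2} + \frac{1}{4} \cdot 4\right)} = - \frac{7}{3 + \left(\frac{1}{2} + 1\right)} = - \frac{7}{3 + \frac{3}{2}} = - \frac{7}{\frac{9}{2}} = \left(-7\right) \frac{2}{9} = - \frac{14}{9} \approx -1.5556$)
$j{\left(q,B \right)} = 2 + B + q$ ($j{\left(q,B \right)} = \left(B + q\right) + 2 = 2 + B + q$)
$w j{\left(6,-5 \right)} - 9 = - \frac{14 \left(2 - 5 + 6\right)}{9} - 9 = \left(- \frac{14}{9}\right) 3 - 9 = - \frac{14}{3} - 9 = - \frac{41}{3}$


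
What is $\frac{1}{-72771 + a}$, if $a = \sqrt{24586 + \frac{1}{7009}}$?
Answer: $- \frac{510051939}{37116817329694} - \frac{5 \sqrt{48312553379}}{37116817329694} \approx -1.3771 \cdot 10^{-5}$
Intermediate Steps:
$a = \frac{5 \sqrt{48312553379}}{7009}$ ($a = \sqrt{24586 + \frac{1}{7009}} = \sqrt{\frac{172323275}{7009}} = \frac{5 \sqrt{48312553379}}{7009} \approx 156.8$)
$\frac{1}{-72771 + a} = \frac{1}{-72771 + \frac{5 \sqrt{48312553379}}{7009}}$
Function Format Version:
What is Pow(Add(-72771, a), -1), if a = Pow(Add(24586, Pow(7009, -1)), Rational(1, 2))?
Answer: Add(Rational(-510051939, 37116817329694), Mul(Rational(-5, 37116817329694), Pow(48312553379, Rational(1, 2)))) ≈ -1.3771e-5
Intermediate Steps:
a = Mul(Rational(5, 7009), Pow(48312553379, Rational(1, 2))) (a = Pow(Add(24586, Rational(1, 7009)), Rational(1, 2)) = Pow(Rational(172323275, 7009), Rational(1, 2)) = Mul(Rational(5, 7009), Pow(48312553379, Rational(1, 2))) ≈ 156.80)
Pow(Add(-72771, a), -1) = Pow(Add(-72771, Mul(Rational(5, 7009), Pow(48312553379, Rational(1, 2)))), -1)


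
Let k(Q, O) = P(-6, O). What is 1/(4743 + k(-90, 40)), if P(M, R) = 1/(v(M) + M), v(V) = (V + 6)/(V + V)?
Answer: 6/28457 ≈ 0.00021084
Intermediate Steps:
v(V) = (6 + V)/(2*V) (v(V) = (6 + V)/((2*V)) = (6 + V)*(1/(2*V)) = (6 + V)/(2*V))
P(M, R) = 1/(M + (6 + M)/(2*M)) (P(M, R) = 1/((6 + M)/(2*M) + M) = 1/(M + (6 + M)/(2*M)))
k(Q, O) = -1/6 (k(Q, O) = 2*(-6)/(6 - 6 + 2*(-6)**2) = 2*(-6)/(6 - 6 + 2*36) = 2*(-6)/(6 - 6 + 72) = 2*(-6)/72 = 2*(-6)*(1/72) = -1/6)
1/(4743 + k(-90, 40)) = 1/(4743 - 1/6) = 1/(28457/6) = 6/28457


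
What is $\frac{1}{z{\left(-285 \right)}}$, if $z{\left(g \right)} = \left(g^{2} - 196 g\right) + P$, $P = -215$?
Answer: $\frac{1}{136870} \approx 7.3062 \cdot 10^{-6}$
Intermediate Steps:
$z{\left(g \right)} = -215 + g^{2} - 196 g$ ($z{\left(g \right)} = \left(g^{2} - 196 g\right) - 215 = -215 + g^{2} - 196 g$)
$\frac{1}{z{\left(-285 \right)}} = \frac{1}{-215 + \left(-285\right)^{2} - -55860} = \frac{1}{-215 + 81225 + 55860} = \frac{1}{136870}$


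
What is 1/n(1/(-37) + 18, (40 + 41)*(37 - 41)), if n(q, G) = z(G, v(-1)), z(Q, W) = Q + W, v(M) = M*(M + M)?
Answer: -1/322 ≈ -0.0031056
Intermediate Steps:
v(M) = 2*M² (v(M) = M*(2*M) = 2*M²)
n(q, G) = 2 + G (n(q, G) = G + 2*(-1)² = G + 2*1 = G + 2 = 2 + G)
1/n(1/(-37) + 18, (40 + 41)*(37 - 41)) = 1/(2 + (40 + 41)*(37 - 41)) = 1/(2 + 81*(-4)) = 1/(2 - 324) = 1/(-322) = -1/322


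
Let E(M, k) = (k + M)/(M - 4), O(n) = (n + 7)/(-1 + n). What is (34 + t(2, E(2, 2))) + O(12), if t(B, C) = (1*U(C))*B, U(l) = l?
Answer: 349/11 ≈ 31.727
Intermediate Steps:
O(n) = (7 + n)/(-1 + n)
E(M, k) = (M + k)/(-4 + M)
t(B, C) = B*C (t(B, C) = (1*C)*B = C*B = B*C)
(34 + t(2, E(2, 2))) + O(12) = (34 + 2*((2 + 2)/(-4 + 2))) + (7 + 12)/(-1 + 12) = (34 + 2*(4/(-2))) + 19/11 = (34 + 2*(-½*4)) + (1/11)*19 = (34 + 2*(-2)) + 19/11 = (34 - 4) + 19/11 = 30 + 19/11 = 349/11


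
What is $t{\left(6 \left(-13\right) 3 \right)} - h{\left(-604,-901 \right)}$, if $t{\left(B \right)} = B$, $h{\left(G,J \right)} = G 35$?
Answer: $20906$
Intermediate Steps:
$h{\left(G,J \right)} = 35 G$
$t{\left(6 \left(-13\right) 3 \right)} - h{\left(-604,-901 \right)} = 6 \left(-13\right) 3 - 35 \left(-604\right) = \left(-78\right) 3 - -21140 = -234 + 21140 = 20906$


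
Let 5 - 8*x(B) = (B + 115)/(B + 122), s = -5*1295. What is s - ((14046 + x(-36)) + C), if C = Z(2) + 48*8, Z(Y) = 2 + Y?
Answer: -14385743/688 ≈ -20910.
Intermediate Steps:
s = -6475
x(B) = 5/8 - (115 + B)/(8*(122 + B)) (x(B) = 5/8 - (B + 115)/(8*(B + 122)) = 5/8 - (115 + B)/(8*(122 + B)))
C = 388 (C = (2 + 2) + 48*8 = 4 + 384 = 388)
s - ((14046 + x(-36)) + C) = -6475 - ((14046 + (495 + 4*(-36))/(8*(122 - 36))) + 388) = -6475 - ((14046 + (⅛)*(495 - 144)/86) + 388) = -6475 - ((14046 + (⅛)*(1/86)*351) + 388) = -6475 - ((14046 + 351/688) + 388) = -6475 - (9663999/688 + 388) = -6475 - 1*9930943/688 = -6475 - 9930943/688 = -14385743/688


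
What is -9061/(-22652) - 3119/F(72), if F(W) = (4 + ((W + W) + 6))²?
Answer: 1287849/4796561 ≈ 0.26849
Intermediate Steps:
F(W) = (10 + 2*W)² (F(W) = (4 + (2*W + 6))² = (4 + (6 + 2*W))² = (10 + 2*W)²)
-9061/(-22652) - 3119/F(72) = -9061/(-22652) - 3119*1/(4*(5 + 72)²) = -9061*(-1/22652) - 3119/(4*77²) = 9061/22652 - 3119/(4*5929) = 9061/22652 - 3119/23716 = 1287849/4796561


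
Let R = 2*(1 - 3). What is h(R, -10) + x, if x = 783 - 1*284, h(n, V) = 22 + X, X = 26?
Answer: 547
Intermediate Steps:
R = -4 (R = 2*(-2) = -4)
h(n, V) = 48 (h(n, V) = 22 + 26 = 48)
x = 499 (x = 783 - 284 = 499)
h(R, -10) + x = 48 + 499 = 547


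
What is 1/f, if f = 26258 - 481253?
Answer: -1/454995 ≈ -2.1978e-6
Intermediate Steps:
f = -454995
1/f = 1/(-454995) = -1/454995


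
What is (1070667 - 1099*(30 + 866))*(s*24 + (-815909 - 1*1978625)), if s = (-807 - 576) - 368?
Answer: -243839035354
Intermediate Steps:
s = -1751 (s = -1383 - 368 = -1751)
(1070667 - 1099*(30 + 866))*(s*24 + (-815909 - 1*1978625)) = (1070667 - 1099*(30 + 866))*(-1751*24 + (-815909 - 1*1978625)) = (1070667 - 1099*896)*(-42024 + (-815909 - 1978625)) = (1070667 - 984704)*(-42024 - 2794534) = 85963*(-2836558) = -243839035354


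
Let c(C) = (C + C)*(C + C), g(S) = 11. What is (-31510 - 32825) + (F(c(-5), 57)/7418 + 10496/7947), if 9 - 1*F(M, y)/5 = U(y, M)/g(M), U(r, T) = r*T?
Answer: -41717995554637/648459306 ≈ -64334.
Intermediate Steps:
U(r, T) = T*r
c(C) = 4*C² (c(C) = (2*C)*(2*C) = 4*C²)
F(M, y) = 45 - 5*M*y/11
(-31510 - 32825) + (F(c(-5), 57)/7418 + 10496/7947) = (-31510 - 32825) + ((45 - 5/11*4*(-5)²*57)/7418 + 10496/7947) = -64335 + ((45 - 5/11*4*25*57)*(1/7418) + 10496*(1/7947)) = -64335 + ((45 - 5/11*100*57)*(1/7418) + 10496/7947) = -64335 + ((45 - 28500/11)*(1/7418) + 10496/7947) = -64335 + (-28005/11*1/7418 + 10496/7947) = -64335 + (-28005/81598 + 10496/7947) = -64335 + 633896873/648459306 = -41717995554637/648459306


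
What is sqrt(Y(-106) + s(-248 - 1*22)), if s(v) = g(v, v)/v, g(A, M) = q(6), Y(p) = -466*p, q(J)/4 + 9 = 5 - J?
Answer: 8*sqrt(62517)/9 ≈ 222.25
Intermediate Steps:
q(J) = -16 - 4*J (q(J) = -36 + 4*(5 - J) = -36 + (20 - 4*J) = -16 - 4*J)
g(A, M) = -40 (g(A, M) = -16 - 4*6 = -16 - 24 = -40)
s(v) = -40/v
sqrt(Y(-106) + s(-248 - 1*22)) = sqrt(-466*(-106) - 40/(-248 - 1*22)) = sqrt(49396 - 40/(-248 - 22)) = sqrt(49396 - 40/(-270)) = sqrt(49396 - 40*(-1/270)) = sqrt(49396 + 4/27) = sqrt(1333696/27) = 8*sqrt(62517)/9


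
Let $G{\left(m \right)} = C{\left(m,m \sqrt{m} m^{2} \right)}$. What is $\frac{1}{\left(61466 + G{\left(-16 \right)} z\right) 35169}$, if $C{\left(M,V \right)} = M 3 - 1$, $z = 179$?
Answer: $\frac{1}{1853230455} \approx 5.396 \cdot 10^{-10}$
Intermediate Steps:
$C{\left(M,V \right)} = -1 + 3 M$ ($C{\left(M,V \right)} = 3 M - 1 = -1 + 3 M$)
$G{\left(m \right)} = -1 + 3 m$
$\frac{1}{\left(61466 + G{\left(-16 \right)} z\right) 35169} = \frac{1}{\left(61466 + \left(-1 + 3 \left(-16\right)\right) 179\right) 35169} = \frac{1}{61466 + \left(-1 - 48\right) 179} \cdot \frac{1}{35169} = \frac{1}{61466 - 8771} \cdot \frac{1}{35169} = \frac{1}{52695} \cdot \frac{1}{35169} = \frac{1}{1853230455}$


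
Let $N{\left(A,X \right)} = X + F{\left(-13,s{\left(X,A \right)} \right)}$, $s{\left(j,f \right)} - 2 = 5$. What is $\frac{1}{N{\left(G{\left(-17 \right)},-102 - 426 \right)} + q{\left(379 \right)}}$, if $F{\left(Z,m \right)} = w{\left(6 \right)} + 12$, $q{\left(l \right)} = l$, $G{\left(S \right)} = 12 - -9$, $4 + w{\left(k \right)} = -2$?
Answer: $- \frac{1}{143} \approx -0.006993$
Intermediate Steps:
$w{\left(k \right)} = -6$ ($w{\left(k \right)} = -4 - 2 = -6$)
$s{\left(j,f \right)} = 7$ ($s{\left(j,f \right)} = 2 + 5 = 7$)
$G{\left(S \right)} = 21$ ($G{\left(S \right)} = 12 + 9 = 21$)
$F{\left(Z,m \right)} = 6$ ($F{\left(Z,m \right)} = -6 + 12 = 6$)
$N{\left(A,X \right)} = 6 + X$ ($N{\left(A,X \right)} = X + 6 = 6 + X$)
$\frac{1}{N{\left(G{\left(-17 \right)},-102 - 426 \right)} + q{\left(379 \right)}} = \frac{1}{\left(6 - 528\right) + 379} = \frac{1}{-522 + 379} = \frac{1}{-143} = - \frac{1}{143}$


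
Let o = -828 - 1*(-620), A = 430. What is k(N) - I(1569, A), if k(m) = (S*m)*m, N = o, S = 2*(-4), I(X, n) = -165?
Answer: -345947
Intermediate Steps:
S = -8
o = -208 (o = -828 + 620 = -208)
N = -208
k(m) = -8*m**2 (k(m) = (-8*m)*m = -8*m**2)
k(N) - I(1569, A) = -8*(-208)**2 - 1*(-165) = -8*43264 + 165 = -346112 + 165 = -345947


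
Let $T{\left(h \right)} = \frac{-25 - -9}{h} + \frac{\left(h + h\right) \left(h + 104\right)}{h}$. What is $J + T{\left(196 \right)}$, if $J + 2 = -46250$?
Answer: $- \frac{2236952}{49} \approx -45652.0$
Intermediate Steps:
$J = -46252$ ($J = -2 - 46250 = -46252$)
$T{\left(h \right)} = 208 - \frac{16}{h} + 2 h$ ($T{\left(h \right)} = \frac{-25 + 9}{h} + \frac{2 h \left(104 + h\right)}{h} = - \frac{16}{h} + \frac{2 h \left(104 + h\right)}{h} = - \frac{16}{h} + \left(208 + 2 h\right) = 208 - \frac{16}{h} + 2 h$)
$J + T{\left(196 \right)} = -46252 + \left(208 - \frac{16}{196} + 2 \cdot 196\right) = -46252 + \left(208 - \frac{4}{49} + 392\right) = -46252 + \frac{29396}{49} = - \frac{2236952}{49}$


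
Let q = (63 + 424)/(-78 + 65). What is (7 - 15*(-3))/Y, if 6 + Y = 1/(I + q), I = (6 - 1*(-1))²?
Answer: -7800/887 ≈ -8.7937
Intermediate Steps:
q = -487/13 (q = 487/(-13) = 487*(-1/13) = -487/13 ≈ -37.462)
I = 49 (I = (6 + 1)² = 7² = 49)
Y = -887/150 (Y = -6 + 1/(49 - 487/13) = -6 + 1/(150/13) = -6 + 13/150 = -887/150 ≈ -5.9133)
(7 - 15*(-3))/Y = (7 - 15*(-3))/(-887/150) = (7 + 45)*(-150/887) = 52*(-150/887) = -7800/887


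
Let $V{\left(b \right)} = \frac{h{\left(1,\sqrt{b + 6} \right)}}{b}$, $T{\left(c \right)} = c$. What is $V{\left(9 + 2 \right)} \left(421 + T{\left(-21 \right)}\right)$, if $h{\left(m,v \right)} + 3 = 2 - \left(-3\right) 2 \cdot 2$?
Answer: $400$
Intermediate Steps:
$h{\left(m,v \right)} = 11$ ($h{\left(m,v \right)} = -3 - \left(-2 + \left(-3\right) 2 \cdot 2\right) = -3 - \left(-2 - 12\right) = -3 + \left(2 - -12\right) = -3 + \left(2 + 12\right) = -3 + 14 = 11$)
$V{\left(b \right)} = \frac{11}{b}$
$V{\left(9 + 2 \right)} \left(421 + T{\left(-21 \right)}\right) = \frac{11}{9 + 2} \left(421 - 21\right) = \frac{11}{11} \cdot 400 = 11 \cdot \frac{1}{11} \cdot 400 = 1 \cdot 400 = 400$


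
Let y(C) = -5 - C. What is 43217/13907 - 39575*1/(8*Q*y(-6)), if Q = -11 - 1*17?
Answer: 560050133/3115168 ≈ 179.78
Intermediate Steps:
Q = -28 (Q = -11 - 17 = -28)
43217/13907 - 39575*1/(8*Q*y(-6)) = 43217/13907 - 39575*(-1/(224*(-5 - 1*(-6)))) = 43217*(1/13907) - 39575*(-1/(224*(-5 + 6))) = 43217/13907 - 39575/((1*8)*(-28)) = 43217/13907 - 39575/(8*(-28)) = 43217/13907 - 39575/(-224) = 43217/13907 - 39575*(-1/224) = 43217/13907 + 39575/224 = 560050133/3115168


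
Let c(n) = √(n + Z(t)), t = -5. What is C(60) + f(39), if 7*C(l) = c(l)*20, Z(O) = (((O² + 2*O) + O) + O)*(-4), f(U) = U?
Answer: 39 + 40*√10/7 ≈ 57.070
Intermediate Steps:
Z(O) = -16*O - 4*O² (Z(O) = ((O² + 3*O) + O)*(-4) = (O² + 4*O)*(-4) = -16*O - 4*O²)
c(n) = √(-20 + n) (c(n) = √(n - 4*(-5)*(4 - 5)) = √(n - 4*(-5)*(-1)) = √(n - 20) = √(-20 + n))
C(l) = 20*√(-20 + l)/7 (C(l) = (√(-20 + l)*20)/7 = (20*√(-20 + l))/7 = 20*√(-20 + l)/7)
C(60) + f(39) = 20*√(-20 + 60)/7 + 39 = 20*√40/7 + 39 = 20*(2*√10)/7 + 39 = 40*√10/7 + 39 = 39 + 40*√10/7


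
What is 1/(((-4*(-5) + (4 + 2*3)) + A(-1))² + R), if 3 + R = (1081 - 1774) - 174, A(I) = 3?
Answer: 1/219 ≈ 0.0045662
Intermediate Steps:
R = -870 (R = -3 + ((1081 - 1774) - 174) = -3 + (-693 - 174) = -3 - 867 = -870)
1/(((-4*(-5) + (4 + 2*3)) + A(-1))² + R) = 1/(((-4*(-5) + (4 + 2*3)) + 3)² - 870) = 1/(((20 + (4 + 6)) + 3)² - 870) = 1/(((20 + 10) + 3)² - 870) = 1/((30 + 3)² - 870) = 1/(33² - 870) = 1/(1089 - 870) = 1/219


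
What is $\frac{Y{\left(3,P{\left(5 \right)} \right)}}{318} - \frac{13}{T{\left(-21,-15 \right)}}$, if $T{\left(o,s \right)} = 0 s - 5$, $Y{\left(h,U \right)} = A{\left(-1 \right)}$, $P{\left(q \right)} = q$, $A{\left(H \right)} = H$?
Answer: $\frac{4129}{1590} \approx 2.5969$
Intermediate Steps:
$Y{\left(h,U \right)} = -1$
$T{\left(o,s \right)} = -5$ ($T{\left(o,s \right)} = 0 - 5 = -5$)
$\frac{Y{\left(3,P{\left(5 \right)} \right)}}{318} - \frac{13}{T{\left(-21,-15 \right)}} = - \frac{1}{318} - \frac{13}{-5} = \left(-1\right) \frac{1}{318} - - \frac{13}{5} = - \frac{1}{318} + \frac{13}{5} = \frac{4129}{1590}$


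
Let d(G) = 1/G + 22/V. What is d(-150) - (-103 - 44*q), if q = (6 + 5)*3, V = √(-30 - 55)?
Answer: 233249/150 - 22*I*√85/85 ≈ 1555.0 - 2.3862*I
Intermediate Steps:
V = I*√85 (V = √(-85) = I*√85 ≈ 9.2195*I)
q = 33 (q = 11*3 = 33)
d(G) = 1/G - 22*I*√85/85 (d(G) = 1/G + 22/((I*√85)) = 1/G + 22*(-I*√85/85) = 1/G - 22*I*√85/85)
d(-150) - (-103 - 44*q) = (1/(-150) - 22*I*√85/85) - (-103 - 44*33) = (-1/150 - 22*I*√85/85) - (-103 - 1452) = (-1/150 - 22*I*√85/85) - 1*(-1555) = (-1/150 - 22*I*√85/85) + 1555 = 233249/150 - 22*I*√85/85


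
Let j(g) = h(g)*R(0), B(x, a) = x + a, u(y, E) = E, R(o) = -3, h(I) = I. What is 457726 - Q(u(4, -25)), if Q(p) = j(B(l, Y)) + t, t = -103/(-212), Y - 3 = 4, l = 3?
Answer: 97044169/212 ≈ 4.5776e+5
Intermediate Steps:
Y = 7 (Y = 3 + 4 = 7)
B(x, a) = a + x
j(g) = -3*g (j(g) = g*(-3) = -3*g)
t = 103/212 (t = -103*(-1/212) = 103/212 ≈ 0.48585)
Q(p) = -6257/212 (Q(p) = -3*(7 + 3) + 103/212 = -3*10 + 103/212 = -30 + 103/212 = -6257/212)
457726 - Q(u(4, -25)) = 457726 - 1*(-6257/212) = 457726 + 6257/212 = 97044169/212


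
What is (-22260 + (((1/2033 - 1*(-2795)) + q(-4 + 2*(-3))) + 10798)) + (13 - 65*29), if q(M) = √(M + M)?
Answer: -21425786/2033 + 2*I*√5 ≈ -10539.0 + 4.4721*I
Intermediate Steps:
q(M) = √2*√M (q(M) = √(2*M) = √2*√M)
(-22260 + (((1/2033 - 1*(-2795)) + q(-4 + 2*(-3))) + 10798)) + (13 - 65*29) = (-22260 + (((1/2033 - 1*(-2795)) + √2*√(-4 + 2*(-3))) + 10798)) + (13 - 65*29) = (-22260 + (((1/2033 + 2795) + √2*√(-4 - 6)) + 10798)) + (13 - 1885) = (-22260 + ((5682236/2033 + √2*√(-10)) + 10798)) - 1872 = (-22260 + ((5682236/2033 + √2*(I*√10)) + 10798)) - 1872 = (-22260 + ((5682236/2033 + 2*I*√5) + 10798)) - 1872 = (-22260 + (27634570/2033 + 2*I*√5)) - 1872 = (-17620010/2033 + 2*I*√5) - 1872 = -21425786/2033 + 2*I*√5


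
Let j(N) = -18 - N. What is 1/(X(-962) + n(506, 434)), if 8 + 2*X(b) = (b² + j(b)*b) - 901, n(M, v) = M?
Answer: 2/17419 ≈ 0.00011482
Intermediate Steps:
X(b) = -909/2 + b²/2 + b*(-18 - b)/2 (X(b) = -4 + ((b² + (-18 - b)*b) - 901)/2 = -4 + ((b² + b*(-18 - b)) - 901)/2 = -4 + (-901 + b² + b*(-18 - b))/2 = -4 + (-901/2 + b²/2 + b*(-18 - b)/2) = -909/2 + b²/2 + b*(-18 - b)/2)
1/(X(-962) + n(506, 434)) = 1/((-909/2 - 9*(-962)) + 506) = 1/((-909/2 + 8658) + 506) = 1/(16407/2 + 506) = 1/(17419/2) = 2/17419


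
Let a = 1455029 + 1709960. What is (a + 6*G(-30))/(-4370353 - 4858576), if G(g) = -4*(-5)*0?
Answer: -3164989/9228929 ≈ -0.34294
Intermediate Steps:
G(g) = 0 (G(g) = 20*0 = 0)
a = 3164989
(a + 6*G(-30))/(-4370353 - 4858576) = (3164989 + 6*0)/(-4370353 - 4858576) = (3164989 + 0)/(-9228929) = 3164989*(-1/9228929) = -3164989/9228929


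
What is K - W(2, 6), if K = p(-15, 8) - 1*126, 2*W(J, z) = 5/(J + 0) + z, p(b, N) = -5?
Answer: -541/4 ≈ -135.25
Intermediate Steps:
W(J, z) = z/2 + 5/(2*J) (W(J, z) = (5/(J + 0) + z)/2 = (5/J + z)/2 = (z + 5/J)/2 = z/2 + 5/(2*J))
K = -131 (K = -5 - 1*126 = -5 - 126 = -131)
K - W(2, 6) = -131 - (5 + 2*6)/(2*2) = -131 - (5 + 12)/(2*2) = -131 - 17/(2*2) = -131 - 1*17/4 = -131 - 17/4 = -541/4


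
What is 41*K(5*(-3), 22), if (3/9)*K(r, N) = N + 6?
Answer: 3444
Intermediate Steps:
K(r, N) = 18 + 3*N (K(r, N) = 3*(N + 6) = 3*(6 + N) = 18 + 3*N)
41*K(5*(-3), 22) = 41*(18 + 3*22) = 41*(18 + 66) = 41*84 = 3444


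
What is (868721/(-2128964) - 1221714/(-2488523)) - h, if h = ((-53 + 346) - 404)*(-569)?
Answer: -334614419462848135/5297975880172 ≈ -63159.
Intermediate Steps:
h = 63159 (h = (293 - 404)*(-569) = -111*(-569) = 63159)
(868721/(-2128964) - 1221714/(-2488523)) - h = (868721/(-2128964) - 1221714/(-2488523)) - 1*63159 = (868721*(-1/2128964) - 1221714*(-1/2488523)) - 63159 = (-868721/2128964 + 1221714/2488523) - 63159 = 439152935213/5297975880172 - 63159 = -334614419462848135/5297975880172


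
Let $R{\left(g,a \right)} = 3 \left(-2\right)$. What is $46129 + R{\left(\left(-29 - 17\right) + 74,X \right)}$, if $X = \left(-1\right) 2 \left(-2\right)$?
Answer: $46123$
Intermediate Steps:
$X = 4$ ($X = \left(-2\right) \left(-2\right) = 4$)
$R{\left(g,a \right)} = -6$
$46129 + R{\left(\left(-29 - 17\right) + 74,X \right)} = 46129 - 6 = 46123$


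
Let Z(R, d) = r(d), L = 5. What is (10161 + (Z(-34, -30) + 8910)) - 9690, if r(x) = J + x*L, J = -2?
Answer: 9229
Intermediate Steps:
r(x) = -2 + 5*x (r(x) = -2 + x*5 = -2 + 5*x)
Z(R, d) = -2 + 5*d
(10161 + (Z(-34, -30) + 8910)) - 9690 = (10161 + ((-2 + 5*(-30)) + 8910)) - 9690 = (10161 + ((-2 - 150) + 8910)) - 9690 = (10161 + (-152 + 8910)) - 9690 = (10161 + 8758) - 9690 = 18919 - 9690 = 9229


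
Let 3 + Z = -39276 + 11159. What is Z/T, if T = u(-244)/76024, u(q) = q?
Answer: 534448720/61 ≈ 8.7615e+6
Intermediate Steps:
Z = -28120 (Z = -3 + (-39276 + 11159) = -3 - 28117 = -28120)
T = -61/19006 (T = -244/76024 = -244*1/76024 = -61/19006 ≈ -0.0032095)
Z/T = -28120/(-61/19006) = -28120*(-19006/61) = 534448720/61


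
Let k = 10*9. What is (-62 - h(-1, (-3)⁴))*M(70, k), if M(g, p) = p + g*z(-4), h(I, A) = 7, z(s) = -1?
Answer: -1380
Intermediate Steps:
k = 90
M(g, p) = p - g (M(g, p) = p + g*(-1) = p - g)
(-62 - h(-1, (-3)⁴))*M(70, k) = (-62 - 1*7)*(90 - 1*70) = (-62 - 7)*(90 - 70) = -69*20 = -1380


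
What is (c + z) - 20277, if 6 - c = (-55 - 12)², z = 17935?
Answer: -6825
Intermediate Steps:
c = -4483 (c = 6 - (-55 - 12)² = 6 - 1*(-67)² = 6 - 1*4489 = 6 - 4489 = -4483)
(c + z) - 20277 = (-4483 + 17935) - 20277 = 13452 - 20277 = -6825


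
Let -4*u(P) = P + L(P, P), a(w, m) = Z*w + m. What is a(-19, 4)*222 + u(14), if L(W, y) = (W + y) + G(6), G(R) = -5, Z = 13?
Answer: -215821/4 ≈ -53955.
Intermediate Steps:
a(w, m) = m + 13*w (a(w, m) = 13*w + m = m + 13*w)
L(W, y) = -5 + W + y (L(W, y) = (W + y) - 5 = -5 + W + y)
u(P) = 5/4 - 3*P/4 (u(P) = -(P + (-5 + P + P))/4 = -(P + (-5 + 2*P))/4 = -(-5 + 3*P)/4 = 5/4 - 3*P/4)
a(-19, 4)*222 + u(14) = (4 + 13*(-19))*222 + (5/4 - 3/4*14) = (4 - 247)*222 + (5/4 - 21/2) = -243*222 - 37/4 = -53946 - 37/4 = -215821/4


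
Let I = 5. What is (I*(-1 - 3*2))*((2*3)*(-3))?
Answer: 630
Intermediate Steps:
(I*(-1 - 3*2))*((2*3)*(-3)) = (5*(-1 - 3*2))*((2*3)*(-3)) = (5*(-1 - 6))*(6*(-3)) = (5*(-7))*(-18) = -35*(-18) = 630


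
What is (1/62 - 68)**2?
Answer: 17766225/3844 ≈ 4621.8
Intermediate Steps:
(1/62 - 68)**2 = (-4215/62)**2 = 17766225/3844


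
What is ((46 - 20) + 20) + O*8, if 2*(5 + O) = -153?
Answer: -606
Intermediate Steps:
O = -163/2 (O = -5 + (½)*(-153) = -5 - 153/2 = -163/2 ≈ -81.500)
((46 - 20) + 20) + O*8 = ((46 - 20) + 20) - 163/2*8 = (26 + 20) - 652 = 46 - 652 = -606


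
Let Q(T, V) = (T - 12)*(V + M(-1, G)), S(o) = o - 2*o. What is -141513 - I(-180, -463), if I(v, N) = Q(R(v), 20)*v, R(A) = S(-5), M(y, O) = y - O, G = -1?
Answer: -166713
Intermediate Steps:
S(o) = -o
R(A) = 5 (R(A) = -1*(-5) = 5)
Q(T, V) = V*(-12 + T) (Q(T, V) = (T - 12)*(V + (-1 - 1*(-1))) = (-12 + T)*(V + (-1 + 1)) = (-12 + T)*(V + 0) = (-12 + T)*V = V*(-12 + T))
I(v, N) = -140*v (I(v, N) = (20*(-12 + 5))*v = (20*(-7))*v = -140*v)
-141513 - I(-180, -463) = -141513 - (-140)*(-180) = -141513 - 1*25200 = -141513 - 25200 = -166713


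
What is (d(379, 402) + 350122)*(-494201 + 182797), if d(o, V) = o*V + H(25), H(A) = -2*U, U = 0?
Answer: -156474281920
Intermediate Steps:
H(A) = 0 (H(A) = -2*0 = 0)
d(o, V) = V*o (d(o, V) = o*V + 0 = V*o + 0 = V*o)
(d(379, 402) + 350122)*(-494201 + 182797) = (402*379 + 350122)*(-494201 + 182797) = (152358 + 350122)*(-311404) = 502480*(-311404) = -156474281920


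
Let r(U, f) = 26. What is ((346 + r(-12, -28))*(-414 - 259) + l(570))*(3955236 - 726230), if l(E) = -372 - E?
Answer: -811442749788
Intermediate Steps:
((346 + r(-12, -28))*(-414 - 259) + l(570))*(3955236 - 726230) = ((346 + 26)*(-414 - 259) + (-372 - 1*570))*(3955236 - 726230) = (372*(-673) + (-372 - 570))*3229006 = (-250356 - 942)*3229006 = -251298*3229006 = -811442749788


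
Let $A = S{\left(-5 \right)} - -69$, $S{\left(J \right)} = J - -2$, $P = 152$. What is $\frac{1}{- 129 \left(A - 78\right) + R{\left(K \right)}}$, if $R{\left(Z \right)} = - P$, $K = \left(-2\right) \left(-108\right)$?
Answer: $\frac{1}{1396} \approx 0.00071633$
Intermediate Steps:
$K = 216$
$S{\left(J \right)} = 2 + J$ ($S{\left(J \right)} = J + 2 = 2 + J$)
$A = 66$ ($A = \left(2 - 5\right) - -69 = -3 + 69 = 66$)
$R{\left(Z \right)} = -152$ ($R{\left(Z \right)} = \left(-1\right) 152 = -152$)
$\frac{1}{- 129 \left(A - 78\right) + R{\left(K \right)}} = \frac{1}{- 129 \left(66 - 78\right) - 152} = \frac{1}{\left(-129\right) \left(-12\right) - 152} = \frac{1}{1548 - 152} = \frac{1}{1396}$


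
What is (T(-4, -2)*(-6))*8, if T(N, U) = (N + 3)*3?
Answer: 144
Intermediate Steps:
T(N, U) = 9 + 3*N (T(N, U) = (3 + N)*3 = 9 + 3*N)
(T(-4, -2)*(-6))*8 = ((9 + 3*(-4))*(-6))*8 = ((9 - 12)*(-6))*8 = -3*(-6)*8 = 18*8 = 144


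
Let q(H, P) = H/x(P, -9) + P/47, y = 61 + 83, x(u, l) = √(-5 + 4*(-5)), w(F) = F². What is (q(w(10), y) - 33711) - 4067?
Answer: -1775422/47 - 20*I ≈ -37775.0 - 20.0*I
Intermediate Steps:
x(u, l) = 5*I (x(u, l) = √(-5 - 20) = √(-25) = 5*I)
y = 144
q(H, P) = P/47 - I*H/5 (q(H, P) = H/((5*I)) + P/47 = H*(-I/5) + P*(1/47) = -I*H/5 + P/47 = P/47 - I*H/5)
(q(w(10), y) - 33711) - 4067 = (((1/47)*144 - ⅕*I*10²) - 33711) - 4067 = ((144/47 - ⅕*I*100) - 33711) - 4067 = ((144/47 - 20*I) - 33711) - 4067 = (-1584273/47 - 20*I) - 4067 = -1775422/47 - 20*I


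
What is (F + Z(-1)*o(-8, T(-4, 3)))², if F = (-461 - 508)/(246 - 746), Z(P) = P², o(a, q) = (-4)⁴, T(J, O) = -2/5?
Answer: 16633002961/250000 ≈ 66532.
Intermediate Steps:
T(J, O) = -⅖ (T(J, O) = -2*⅕ = -⅖)
o(a, q) = 256
F = 969/500 (F = -969/(-500) = -969*(-1/500) = 969/500 ≈ 1.9380)
(F + Z(-1)*o(-8, T(-4, 3)))² = (969/500 + (-1)²*256)² = (969/500 + 1*256)² = (969/500 + 256)² = (128969/500)² = 16633002961/250000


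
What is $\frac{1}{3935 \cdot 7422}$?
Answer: $\frac{1}{29205570} \approx 3.424 \cdot 10^{-8}$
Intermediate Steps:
$\frac{1}{3935 \cdot 7422} = \frac{1}{3935} \cdot \frac{1}{7422} = \frac{1}{29205570}$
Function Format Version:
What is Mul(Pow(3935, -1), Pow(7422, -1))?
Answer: Rational(1, 29205570) ≈ 3.4240e-8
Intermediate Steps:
Mul(Pow(3935, -1), Pow(7422, -1)) = Mul(Rational(1, 3935), Rational(1, 7422)) = Rational(1, 29205570)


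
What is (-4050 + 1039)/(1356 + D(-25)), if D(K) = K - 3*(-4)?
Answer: -3011/1343 ≈ -2.2420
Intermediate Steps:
D(K) = 12 + K (D(K) = K + 12 = 12 + K)
(-4050 + 1039)/(1356 + D(-25)) = (-4050 + 1039)/(1356 + (12 - 25)) = -3011/(1356 - 13) = -3011/1343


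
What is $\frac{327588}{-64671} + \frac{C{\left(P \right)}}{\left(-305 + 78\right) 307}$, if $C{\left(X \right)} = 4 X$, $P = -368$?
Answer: $- \frac{7578028140}{1502285773} \approx -5.0443$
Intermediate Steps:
$\frac{327588}{-64671} + \frac{C{\left(P \right)}}{\left(-305 + 78\right) 307} = \frac{327588}{-64671} + \frac{4 \left(-368\right)}{\left(-305 + 78\right) 307} = 327588 \left(- \frac{1}{64671}\right) - \frac{1472}{\left(-227\right) 307} = - \frac{109196}{21557} - \frac{1472}{-69689} = - \frac{109196}{21557} - - \frac{1472}{69689} = - \frac{109196}{21557} + \frac{1472}{69689} = - \frac{7578028140}{1502285773}$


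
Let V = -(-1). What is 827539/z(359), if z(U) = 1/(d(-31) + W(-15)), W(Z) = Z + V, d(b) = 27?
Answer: 10758007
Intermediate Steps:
V = 1 (V = -1*(-1) = 1)
W(Z) = 1 + Z (W(Z) = Z + 1 = 1 + Z)
z(U) = 1/13 (z(U) = 1/(27 + (1 - 15)) = 1/(27 - 14) = 1/13)
827539/z(359) = 827539/(1/13) = 827539*13 = 10758007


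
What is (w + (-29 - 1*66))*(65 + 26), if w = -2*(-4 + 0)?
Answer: -7917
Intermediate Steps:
w = 8 (w = -2*(-4) = 8)
(w + (-29 - 1*66))*(65 + 26) = (8 + (-29 - 1*66))*(65 + 26) = (8 + (-29 - 66))*91 = (8 - 95)*91 = -87*91 = -7917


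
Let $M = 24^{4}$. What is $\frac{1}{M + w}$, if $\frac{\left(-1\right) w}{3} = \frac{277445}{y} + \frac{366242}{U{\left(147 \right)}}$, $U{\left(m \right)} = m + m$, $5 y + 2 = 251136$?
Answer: $\frac{12305566}{4036499633927} \approx 3.0486 \cdot 10^{-6}$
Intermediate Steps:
$y = \frac{251134}{5}$ ($y = - \frac{2}{5} + \frac{1}{5} \cdot 251136 = - \frac{2}{5} + \frac{251136}{5} = \frac{251134}{5} \approx 50227.0$)
$U{\left(m \right)} = 2 m$
$w = - \frac{46191831289}{12305566}$ ($w = - 3 \left(\frac{277445}{\frac{251134}{5}} + \frac{366242}{2 \cdot 147}\right) = - 3 \left(277445 \cdot \frac{5}{251134} + \frac{366242}{294}\right) = - 3 \left(\frac{1387225}{251134} + 366242 \cdot \frac{1}{294}\right) = - 3 \left(\frac{1387225}{251134} + \frac{183121}{147}\right) = \left(-3\right) \frac{46191831289}{36916698} = - \frac{46191831289}{12305566} \approx -3753.7$)
$M = 331776$
$\frac{1}{M + w} = \frac{1}{331776 - \frac{46191831289}{12305566}} = \frac{1}{\frac{4036499633927}{12305566}} = \frac{12305566}{4036499633927}$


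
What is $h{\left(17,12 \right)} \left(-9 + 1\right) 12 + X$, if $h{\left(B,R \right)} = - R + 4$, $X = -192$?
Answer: $576$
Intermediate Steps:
$h{\left(B,R \right)} = 4 - R$
$h{\left(17,12 \right)} \left(-9 + 1\right) 12 + X = \left(4 - 12\right) \left(-9 + 1\right) 12 - 192 = \left(4 - 12\right) \left(\left(-8\right) 12\right) - 192 = \left(-8\right) \left(-96\right) - 192 = 768 - 192 = 576$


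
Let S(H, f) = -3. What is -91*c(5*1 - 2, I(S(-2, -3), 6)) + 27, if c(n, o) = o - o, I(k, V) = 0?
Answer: 27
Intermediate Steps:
c(n, o) = 0
-91*c(5*1 - 2, I(S(-2, -3), 6)) + 27 = -91*0 + 27 = 0 + 27 = 27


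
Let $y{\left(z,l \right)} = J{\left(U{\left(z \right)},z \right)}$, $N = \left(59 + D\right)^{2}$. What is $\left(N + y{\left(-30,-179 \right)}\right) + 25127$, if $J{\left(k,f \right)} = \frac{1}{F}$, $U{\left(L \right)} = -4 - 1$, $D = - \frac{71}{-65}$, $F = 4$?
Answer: $\frac{485677869}{16900} \approx 28738.0$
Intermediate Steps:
$D = \frac{71}{65}$ ($D = \left(-71\right) \left(- \frac{1}{65}\right) = \frac{71}{65} \approx 1.0923$)
$N = \frac{15256836}{4225}$ ($N = \left(59 + \frac{71}{65}\right)^{2} = \left(\frac{3906}{65}\right)^{2} = \frac{15256836}{4225} \approx 3611.1$)
$U{\left(L \right)} = -5$ ($U{\left(L \right)} = -4 - 1 = -5$)
$J{\left(k,f \right)} = \frac{1}{4}$
$y{\left(z,l \right)} = \frac{1}{4}$
$\left(N + y{\left(-30,-179 \right)}\right) + 25127 = \left(\frac{15256836}{4225} + \frac{1}{4}\right) + 25127 = \frac{61031569}{16900} + 25127 = \frac{485677869}{16900}$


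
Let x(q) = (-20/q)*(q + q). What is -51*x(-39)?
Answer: 2040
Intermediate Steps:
x(q) = -40 (x(q) = (-20/q)*(2*q) = -40)
-51*x(-39) = -51*(-40) = 2040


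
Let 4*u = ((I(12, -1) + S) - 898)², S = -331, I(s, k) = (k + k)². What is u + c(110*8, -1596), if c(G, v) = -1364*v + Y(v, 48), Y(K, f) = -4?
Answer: 10208385/4 ≈ 2.5521e+6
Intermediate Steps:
c(G, v) = -4 - 1364*v (c(G, v) = -1364*v - 4 = -4 - 1364*v)
I(s, k) = 4*k² (I(s, k) = (2*k)² = 4*k²)
u = 1500625/4 (u = ((4*(-1)² - 331) - 898)²/4 = ((4*1 - 331) - 898)²/4 = ((4 - 331) - 898)²/4 = (-327 - 898)²/4 = (¼)*(-1225)² = (¼)*1500625 = 1500625/4 ≈ 3.7516e+5)
u + c(110*8, -1596) = 1500625/4 + (-4 - 1364*(-1596)) = 1500625/4 + (-4 + 2176944) = 1500625/4 + 2176940 = 10208385/4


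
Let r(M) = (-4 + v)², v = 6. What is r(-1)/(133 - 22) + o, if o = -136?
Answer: -15092/111 ≈ -135.96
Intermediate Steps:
r(M) = 4 (r(M) = (-4 + 6)² = 2² = 4)
r(-1)/(133 - 22) + o = 4/(133 - 22) - 136 = 4/111 - 136 = -15092/111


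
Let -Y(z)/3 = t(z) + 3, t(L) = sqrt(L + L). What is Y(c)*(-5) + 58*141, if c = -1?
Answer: 8223 + 15*I*sqrt(2) ≈ 8223.0 + 21.213*I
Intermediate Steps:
t(L) = sqrt(2)*sqrt(L) (t(L) = sqrt(2*L) = sqrt(2)*sqrt(L))
Y(z) = -9 - 3*sqrt(2)*sqrt(z) (Y(z) = -3*(sqrt(2)*sqrt(z) + 3) = -3*(3 + sqrt(2)*sqrt(z)) = -9 - 3*sqrt(2)*sqrt(z))
Y(c)*(-5) + 58*141 = (-9 - 3*sqrt(2)*sqrt(-1))*(-5) + 58*141 = (-9 - 3*sqrt(2)*I)*(-5) + 8178 = (-9 - 3*I*sqrt(2))*(-5) + 8178 = (45 + 15*I*sqrt(2)) + 8178 = 8223 + 15*I*sqrt(2)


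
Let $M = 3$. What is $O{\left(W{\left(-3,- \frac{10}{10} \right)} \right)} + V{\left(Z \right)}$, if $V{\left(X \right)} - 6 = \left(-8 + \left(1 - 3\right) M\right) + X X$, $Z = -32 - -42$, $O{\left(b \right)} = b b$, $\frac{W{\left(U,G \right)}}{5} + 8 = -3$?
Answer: $3117$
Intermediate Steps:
$W{\left(U,G \right)} = -55$ ($W{\left(U,G \right)} = -40 + 5 \left(-3\right) = -40 - 15 = -55$)
$O{\left(b \right)} = b^{2}$
$Z = 10$ ($Z = -32 + 42 = 10$)
$V{\left(X \right)} = -8 + X^{2}$ ($V{\left(X \right)} = 6 - \left(8 - X X - \left(1 - 3\right) 3\right) = 6 + \left(\left(-8 - 6\right) + X^{2}\right) = 6 + \left(-14 + X^{2}\right) = -8 + X^{2}$)
$O{\left(W{\left(-3,- \frac{10}{10} \right)} \right)} + V{\left(Z \right)} = \left(-55\right)^{2} - \left(8 - 10^{2}\right) = 3025 + \left(-8 + 100\right) = 3025 + 92 = 3117$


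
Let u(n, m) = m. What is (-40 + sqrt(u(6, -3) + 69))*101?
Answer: -4040 + 101*sqrt(66) ≈ -3219.5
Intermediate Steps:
(-40 + sqrt(u(6, -3) + 69))*101 = (-40 + sqrt(-3 + 69))*101 = (-40 + sqrt(66))*101 = -4040 + 101*sqrt(66)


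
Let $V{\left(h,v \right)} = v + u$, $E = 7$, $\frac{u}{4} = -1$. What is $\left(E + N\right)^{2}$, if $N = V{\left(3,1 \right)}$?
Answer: $16$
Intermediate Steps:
$u = -4$ ($u = 4 \left(-1\right) = -4$)
$V{\left(h,v \right)} = -4 + v$ ($V{\left(h,v \right)} = v - 4 = -4 + v$)
$N = -3$ ($N = -4 + 1 = -3$)
$\left(E + N\right)^{2} = \left(7 - 3\right)^{2} = 4^{2} = 16$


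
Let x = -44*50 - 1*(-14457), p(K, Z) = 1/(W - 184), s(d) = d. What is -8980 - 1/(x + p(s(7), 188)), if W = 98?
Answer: -9465827066/1054101 ≈ -8980.0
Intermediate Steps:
p(K, Z) = -1/86 (p(K, Z) = 1/(98 - 184) = 1/(-86) = -1/86)
x = 12257 (x = -2200 + 14457 = 12257)
-8980 - 1/(x + p(s(7), 188)) = -8980 - 1/(12257 - 1/86) = -8980 - 1/1054101/86 = -8980 - 1*86/1054101 = -8980 - 86/1054101 = -9465827066/1054101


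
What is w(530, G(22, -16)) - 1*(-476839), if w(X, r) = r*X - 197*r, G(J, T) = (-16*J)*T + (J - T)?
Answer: 2364949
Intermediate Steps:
G(J, T) = J - T - 16*J*T (G(J, T) = -16*J*T + (J - T) = J - T - 16*J*T)
w(X, r) = -197*r + X*r (w(X, r) = X*r - 197*r = -197*r + X*r)
w(530, G(22, -16)) - 1*(-476839) = (22 - 1*(-16) - 16*22*(-16))*(-197 + 530) - 1*(-476839) = (22 + 16 + 5632)*333 + 476839 = 5670*333 + 476839 = 1888110 + 476839 = 2364949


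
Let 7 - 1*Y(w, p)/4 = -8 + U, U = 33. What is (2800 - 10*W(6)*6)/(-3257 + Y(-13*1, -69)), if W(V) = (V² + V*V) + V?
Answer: 1880/3329 ≈ 0.56473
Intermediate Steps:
W(V) = V + 2*V² (W(V) = (V² + V²) + V = 2*V² + V = V + 2*V²)
Y(w, p) = -72 (Y(w, p) = 28 - 4*(-8 + 33) = 28 - 4*25 = 28 - 100 = -72)
(2800 - 10*W(6)*6)/(-3257 + Y(-13*1, -69)) = (2800 - 60*(1 + 2*6)*6)/(-3257 - 72) = (2800 - 60*(1 + 12)*6)/(-3329) = (2800 - 60*13*6)*(-1/3329) = (2800 - 10*78*6)*(-1/3329) = (2800 - 780*6)*(-1/3329) = (2800 - 4680)*(-1/3329) = -1880*(-1/3329) = 1880/3329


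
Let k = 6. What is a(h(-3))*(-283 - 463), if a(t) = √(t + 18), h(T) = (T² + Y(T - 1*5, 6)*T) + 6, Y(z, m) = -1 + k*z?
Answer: -4476*√5 ≈ -10009.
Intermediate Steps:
Y(z, m) = -1 + 6*z
h(T) = 6 + T² + T*(-31 + 6*T) (h(T) = (T² + (-1 + 6*(T - 1*5))*T) + 6 = (T² + (-1 + 6*(T - 5))*T) + 6 = (T² + (-1 + 6*(-5 + T))*T) + 6 = (T² + (-1 + (-30 + 6*T))*T) + 6 = (T² + (-31 + 6*T)*T) + 6 = (T² + T*(-31 + 6*T)) + 6 = 6 + T² + T*(-31 + 6*T))
a(t) = √(18 + t)
a(h(-3))*(-283 - 463) = √(18 + (6 - 31*(-3) + 7*(-3)²))*(-283 - 463) = √(18 + (6 + 93 + 7*9))*(-746) = √(18 + (6 + 93 + 63))*(-746) = √(18 + 162)*(-746) = √180*(-746) = (6*√5)*(-746) = -4476*√5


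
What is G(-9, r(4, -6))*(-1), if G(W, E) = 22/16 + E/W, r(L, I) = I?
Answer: -49/24 ≈ -2.0417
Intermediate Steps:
G(W, E) = 11/8 + E/W (G(W, E) = 22*(1/16) + E/W = 11/8 + E/W)
G(-9, r(4, -6))*(-1) = (11/8 - 6/(-9))*(-1) = (11/8 - 6*(-⅑))*(-1) = (11/8 + ⅔)*(-1) = (49/24)*(-1) = -49/24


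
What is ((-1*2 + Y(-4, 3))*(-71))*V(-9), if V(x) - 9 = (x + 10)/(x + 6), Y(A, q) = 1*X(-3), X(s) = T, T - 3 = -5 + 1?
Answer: 1846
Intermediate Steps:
T = -1 (T = 3 + (-5 + 1) = 3 - 4 = -1)
X(s) = -1
Y(A, q) = -1 (Y(A, q) = 1*(-1) = -1)
V(x) = 9 + (10 + x)/(6 + x) (V(x) = 9 + (x + 10)/(x + 6) = 9 + (10 + x)/(6 + x))
((-1*2 + Y(-4, 3))*(-71))*V(-9) = ((-1*2 - 1)*(-71))*(2*(32 + 5*(-9))/(6 - 9)) = ((-2 - 1)*(-71))*(2*(32 - 45)/(-3)) = (-3*(-71))*(2*(-⅓)*(-13)) = 213*(26/3) = 1846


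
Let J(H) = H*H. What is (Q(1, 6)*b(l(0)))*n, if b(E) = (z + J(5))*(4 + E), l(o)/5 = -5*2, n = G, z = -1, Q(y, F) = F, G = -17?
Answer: 112608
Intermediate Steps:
n = -17
l(o) = -50 (l(o) = 5*(-5*2) = 5*(-10) = -50)
J(H) = H²
b(E) = 96 + 24*E (b(E) = (-1 + 5²)*(4 + E) = (-1 + 25)*(4 + E) = 24*(4 + E) = 96 + 24*E)
(Q(1, 6)*b(l(0)))*n = (6*(96 + 24*(-50)))*(-17) = (6*(96 - 1200))*(-17) = (6*(-1104))*(-17) = -6624*(-17) = 112608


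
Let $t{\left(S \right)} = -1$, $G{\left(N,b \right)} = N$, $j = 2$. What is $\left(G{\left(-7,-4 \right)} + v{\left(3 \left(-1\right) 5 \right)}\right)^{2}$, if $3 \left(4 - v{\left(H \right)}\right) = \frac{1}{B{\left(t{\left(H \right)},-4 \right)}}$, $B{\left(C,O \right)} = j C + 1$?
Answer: $\frac{64}{9} \approx 7.1111$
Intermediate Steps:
$B{\left(C,O \right)} = 1 + 2 C$ ($B{\left(C,O \right)} = 2 C + 1 = 1 + 2 C$)
$v{\left(H \right)} = \frac{13}{3}$ ($v{\left(H \right)} = 4 - \frac{1}{3 \left(1 + 2 \left(-1\right)\right)} = 4 - \frac{1}{3 \left(1 - 2\right)} = 4 - \frac{1}{3 \left(-1\right)} = 4 - - \frac{1}{3} = 4 + \frac{1}{3} = \frac{13}{3}$)
$\left(G{\left(-7,-4 \right)} + v{\left(3 \left(-1\right) 5 \right)}\right)^{2} = \left(-7 + \frac{13}{3}\right)^{2} = \left(- \frac{8}{3}\right)^{2} = \frac{64}{9}$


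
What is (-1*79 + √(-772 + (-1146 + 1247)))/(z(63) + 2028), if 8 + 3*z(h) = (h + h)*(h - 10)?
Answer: -237/12754 + 3*I*√671/12754 ≈ -0.018582 + 0.0060931*I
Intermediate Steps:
z(h) = -8/3 + 2*h*(-10 + h)/3 (z(h) = -8/3 + ((h + h)*(h - 10))/3 = -8/3 + ((2*h)*(-10 + h))/3 = -8/3 + (2*h*(-10 + h))/3 = -8/3 + 2*h*(-10 + h)/3)
(-1*79 + √(-772 + (-1146 + 1247)))/(z(63) + 2028) = (-1*79 + √(-772 + (-1146 + 1247)))/((-8/3 - 20/3*63 + (⅔)*63²) + 2028) = (-79 + √(-772 + 101))/((-8/3 - 420 + (⅔)*3969) + 2028) = (-79 + √(-671))/((-8/3 - 420 + 2646) + 2028) = (-79 + I*√671)/(6670/3 + 2028) = (-79 + I*√671)/(12754/3) = (-79 + I*√671)*(3/12754) = -237/12754 + 3*I*√671/12754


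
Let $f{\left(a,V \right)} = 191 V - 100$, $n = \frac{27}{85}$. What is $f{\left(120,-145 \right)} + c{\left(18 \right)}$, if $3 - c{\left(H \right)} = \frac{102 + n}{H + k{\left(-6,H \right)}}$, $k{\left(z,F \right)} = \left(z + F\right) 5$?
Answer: $- \frac{4724863}{170} \approx -27793.0$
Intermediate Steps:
$k{\left(z,F \right)} = 5 F + 5 z$ ($k{\left(z,F \right)} = \left(F + z\right) 5 = 5 F + 5 z$)
$n = \frac{27}{85}$ ($n = 27 \cdot \frac{1}{85} = \frac{27}{85} \approx 0.31765$)
$c{\left(H \right)} = 3 - \frac{8697}{85 \left(-30 + 6 H\right)}$ ($c{\left(H \right)} = 3 - \frac{102 + \frac{27}{85}}{H + \left(5 H + 5 \left(-6\right)\right)} = 3 - \frac{8697}{85 \left(H + \left(5 H - 30\right)\right)} = 3 - \frac{8697}{85 \left(H + \left(-30 + 5 H\right)\right)} = 3 - \frac{8697}{85 \left(-30 + 6 H\right)}$)
$f{\left(a,V \right)} = -100 + 191 V$
$f{\left(120,-145 \right)} + c{\left(18 \right)} = \left(-100 + 191 \left(-145\right)\right) + \frac{-5449 + 510 \cdot 18}{170 \left(-5 + 18\right)} = \left(-100 - 27695\right) + \frac{-5449 + 9180}{170 \cdot 13} = -27795 + \frac{1}{170} \cdot \frac{1}{13} \cdot 3731 = -27795 + \frac{287}{170} = - \frac{4724863}{170}$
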